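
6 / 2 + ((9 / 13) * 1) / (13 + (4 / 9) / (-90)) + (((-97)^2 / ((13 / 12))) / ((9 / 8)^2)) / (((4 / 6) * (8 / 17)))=1036246334 / 47367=21876.97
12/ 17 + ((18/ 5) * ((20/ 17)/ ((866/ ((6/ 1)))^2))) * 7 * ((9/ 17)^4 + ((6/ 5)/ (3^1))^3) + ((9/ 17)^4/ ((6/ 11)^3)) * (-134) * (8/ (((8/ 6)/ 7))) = -181259416589311779/ 66551892268250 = -2723.58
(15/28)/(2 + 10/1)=5/112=0.04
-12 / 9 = -4 / 3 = -1.33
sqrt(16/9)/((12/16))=16/9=1.78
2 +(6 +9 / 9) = 9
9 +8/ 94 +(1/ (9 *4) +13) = 37415/ 1692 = 22.11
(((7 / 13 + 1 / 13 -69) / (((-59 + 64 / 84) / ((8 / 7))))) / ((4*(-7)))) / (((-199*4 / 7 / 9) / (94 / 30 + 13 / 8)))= 4568571 / 253112080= 0.02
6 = 6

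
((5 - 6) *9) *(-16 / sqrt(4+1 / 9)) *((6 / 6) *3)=1296 *sqrt(37) / 37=213.06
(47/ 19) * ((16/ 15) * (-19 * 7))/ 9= -5264/ 135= -38.99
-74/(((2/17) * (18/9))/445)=-279905/2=-139952.50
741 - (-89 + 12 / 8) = 1657 / 2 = 828.50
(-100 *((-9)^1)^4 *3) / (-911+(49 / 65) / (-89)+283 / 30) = 68319693000 / 31293673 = 2183.18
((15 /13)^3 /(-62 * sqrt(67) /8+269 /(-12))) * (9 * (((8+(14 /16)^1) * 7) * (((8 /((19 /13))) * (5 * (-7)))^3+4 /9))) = -1907654041900598625 /49622951339+659523516344816625 * sqrt(67) /49622951339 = 70346049.69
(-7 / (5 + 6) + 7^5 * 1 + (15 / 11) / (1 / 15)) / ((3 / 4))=22435.76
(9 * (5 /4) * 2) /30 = 3 /4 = 0.75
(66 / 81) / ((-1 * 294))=-11 / 3969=-0.00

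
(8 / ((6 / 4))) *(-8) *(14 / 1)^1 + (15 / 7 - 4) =-12583 / 21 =-599.19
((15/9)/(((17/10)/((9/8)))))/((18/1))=25/408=0.06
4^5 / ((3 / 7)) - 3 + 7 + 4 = 7192 / 3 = 2397.33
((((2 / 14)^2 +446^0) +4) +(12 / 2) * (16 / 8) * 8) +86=9164 / 49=187.02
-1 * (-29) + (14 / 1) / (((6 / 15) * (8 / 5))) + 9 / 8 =52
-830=-830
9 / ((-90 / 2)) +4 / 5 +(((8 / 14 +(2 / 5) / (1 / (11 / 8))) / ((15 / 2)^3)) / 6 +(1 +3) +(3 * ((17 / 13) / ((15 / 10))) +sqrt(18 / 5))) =3 * sqrt(10) / 5 +33242416 / 4606875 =9.11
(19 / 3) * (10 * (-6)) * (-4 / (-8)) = -190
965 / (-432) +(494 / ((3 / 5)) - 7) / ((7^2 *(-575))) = -27541531 / 12171600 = -2.26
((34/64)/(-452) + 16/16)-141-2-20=-2343185/14464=-162.00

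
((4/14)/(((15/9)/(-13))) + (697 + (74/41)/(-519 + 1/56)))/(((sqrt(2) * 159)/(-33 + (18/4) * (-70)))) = -1680583568718 * sqrt(2)/2210386465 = -1075.24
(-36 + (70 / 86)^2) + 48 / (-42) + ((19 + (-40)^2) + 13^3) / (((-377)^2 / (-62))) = -70170549541 / 1839575647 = -38.14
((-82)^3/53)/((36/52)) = -7167784/477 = -15026.80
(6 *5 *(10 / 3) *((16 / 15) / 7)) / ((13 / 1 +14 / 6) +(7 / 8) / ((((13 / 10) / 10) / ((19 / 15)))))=8320 / 13027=0.64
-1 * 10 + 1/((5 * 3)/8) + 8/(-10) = -154/15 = -10.27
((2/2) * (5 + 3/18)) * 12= 62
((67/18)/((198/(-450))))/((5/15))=-1675/66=-25.38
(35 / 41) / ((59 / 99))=3465 / 2419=1.43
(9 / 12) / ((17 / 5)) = 15 / 68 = 0.22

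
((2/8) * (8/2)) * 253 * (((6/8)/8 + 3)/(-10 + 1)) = -2783/32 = -86.97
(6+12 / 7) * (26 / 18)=11.14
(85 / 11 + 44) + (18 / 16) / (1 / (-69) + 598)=17075173 / 330088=51.73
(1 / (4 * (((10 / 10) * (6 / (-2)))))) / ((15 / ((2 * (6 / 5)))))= -1 / 75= -0.01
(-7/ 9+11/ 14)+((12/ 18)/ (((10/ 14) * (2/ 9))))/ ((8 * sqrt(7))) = 1/ 126+3 * sqrt(7)/ 40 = 0.21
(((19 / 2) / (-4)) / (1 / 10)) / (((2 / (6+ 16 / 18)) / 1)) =-2945 / 36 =-81.81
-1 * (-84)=84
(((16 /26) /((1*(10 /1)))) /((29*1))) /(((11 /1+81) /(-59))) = -59 /43355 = -0.00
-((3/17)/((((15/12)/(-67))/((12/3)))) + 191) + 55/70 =-152.38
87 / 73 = 1.19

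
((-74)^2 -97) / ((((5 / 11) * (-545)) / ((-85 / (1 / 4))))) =4023492 / 545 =7382.55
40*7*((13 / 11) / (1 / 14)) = 50960 / 11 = 4632.73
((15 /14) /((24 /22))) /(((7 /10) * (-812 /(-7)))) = 275 /22736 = 0.01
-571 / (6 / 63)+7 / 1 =-11977 / 2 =-5988.50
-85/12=-7.08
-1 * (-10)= 10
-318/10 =-159/5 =-31.80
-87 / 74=-1.18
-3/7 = -0.43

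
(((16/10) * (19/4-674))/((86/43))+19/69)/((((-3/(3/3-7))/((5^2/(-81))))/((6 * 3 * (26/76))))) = 24000340/11799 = 2034.10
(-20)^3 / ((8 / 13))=-13000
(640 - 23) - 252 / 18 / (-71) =43821 / 71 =617.20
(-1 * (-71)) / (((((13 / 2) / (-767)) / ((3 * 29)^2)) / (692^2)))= -30366242098848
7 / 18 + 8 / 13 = 235 / 234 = 1.00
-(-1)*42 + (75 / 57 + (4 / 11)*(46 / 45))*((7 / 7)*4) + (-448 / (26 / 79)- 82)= -170496188 / 122265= -1394.48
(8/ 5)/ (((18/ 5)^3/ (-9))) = -25/ 81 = -0.31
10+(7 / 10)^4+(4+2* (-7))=2401 / 10000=0.24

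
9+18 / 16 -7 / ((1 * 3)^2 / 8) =281 / 72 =3.90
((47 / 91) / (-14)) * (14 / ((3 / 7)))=-47 / 39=-1.21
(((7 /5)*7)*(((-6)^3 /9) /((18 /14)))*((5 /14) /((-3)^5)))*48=3136 /243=12.91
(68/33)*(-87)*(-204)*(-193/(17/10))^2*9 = 46665547200/11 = 4242322472.73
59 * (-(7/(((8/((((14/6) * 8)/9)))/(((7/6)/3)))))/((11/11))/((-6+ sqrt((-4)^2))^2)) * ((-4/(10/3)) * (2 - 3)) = -20237/1620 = -12.49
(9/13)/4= 9/52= 0.17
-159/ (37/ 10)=-1590/ 37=-42.97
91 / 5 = 18.20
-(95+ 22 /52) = -2481 /26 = -95.42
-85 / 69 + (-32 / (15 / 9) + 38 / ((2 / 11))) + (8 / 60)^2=975932 / 5175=188.59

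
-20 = -20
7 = 7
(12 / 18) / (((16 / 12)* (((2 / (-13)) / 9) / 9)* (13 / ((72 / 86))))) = -729 / 43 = -16.95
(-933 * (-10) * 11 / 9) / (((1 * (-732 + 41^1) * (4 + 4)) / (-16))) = 33.01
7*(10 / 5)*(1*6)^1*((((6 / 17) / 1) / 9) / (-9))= -56 / 153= -0.37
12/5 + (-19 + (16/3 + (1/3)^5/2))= -27373/2430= -11.26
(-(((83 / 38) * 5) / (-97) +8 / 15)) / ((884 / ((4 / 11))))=-23263 / 134409990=-0.00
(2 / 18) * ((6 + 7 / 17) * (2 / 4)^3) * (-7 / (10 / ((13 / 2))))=-9919 / 24480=-0.41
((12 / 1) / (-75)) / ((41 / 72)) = -288 / 1025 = -0.28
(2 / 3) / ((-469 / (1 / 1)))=-2 / 1407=-0.00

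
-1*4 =-4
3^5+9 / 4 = 981 / 4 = 245.25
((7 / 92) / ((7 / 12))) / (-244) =-3 / 5612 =-0.00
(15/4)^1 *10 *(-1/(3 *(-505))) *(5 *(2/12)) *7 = 175/1212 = 0.14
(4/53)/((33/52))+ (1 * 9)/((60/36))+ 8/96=195967/34980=5.60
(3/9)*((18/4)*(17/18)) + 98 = 99.42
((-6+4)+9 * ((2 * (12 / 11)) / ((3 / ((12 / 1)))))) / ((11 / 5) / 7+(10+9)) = 14735 / 3718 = 3.96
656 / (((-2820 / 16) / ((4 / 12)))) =-2624 / 2115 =-1.24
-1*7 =-7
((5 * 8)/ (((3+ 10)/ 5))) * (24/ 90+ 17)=10360/ 39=265.64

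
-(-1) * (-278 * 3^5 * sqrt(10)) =-67554 * sqrt(10) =-213624.51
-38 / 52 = -19 / 26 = -0.73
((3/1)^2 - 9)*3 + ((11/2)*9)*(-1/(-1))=99/2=49.50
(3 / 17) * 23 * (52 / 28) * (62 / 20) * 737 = 20493759 / 1190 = 17221.65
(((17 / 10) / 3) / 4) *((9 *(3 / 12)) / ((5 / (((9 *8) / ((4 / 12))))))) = 1377 / 100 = 13.77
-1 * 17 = -17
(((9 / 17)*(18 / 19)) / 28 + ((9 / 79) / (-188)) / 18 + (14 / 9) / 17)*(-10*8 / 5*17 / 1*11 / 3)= -1454543354 / 13333383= -109.09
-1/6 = -0.17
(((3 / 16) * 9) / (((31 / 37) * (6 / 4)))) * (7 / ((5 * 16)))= 2331 / 19840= 0.12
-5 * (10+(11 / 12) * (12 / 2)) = -77.50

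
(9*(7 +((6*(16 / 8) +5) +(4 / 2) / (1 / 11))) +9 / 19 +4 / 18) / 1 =70913 / 171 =414.70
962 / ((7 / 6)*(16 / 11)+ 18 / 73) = 494.97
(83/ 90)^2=6889/ 8100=0.85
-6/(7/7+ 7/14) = -4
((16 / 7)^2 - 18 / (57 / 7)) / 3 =2806 / 2793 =1.00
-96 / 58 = -48 / 29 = -1.66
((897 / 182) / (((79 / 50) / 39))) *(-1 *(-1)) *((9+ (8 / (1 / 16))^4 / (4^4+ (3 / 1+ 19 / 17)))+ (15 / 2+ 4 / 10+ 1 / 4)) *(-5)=-1023360073650525 / 1630244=-627734298.46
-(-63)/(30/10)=21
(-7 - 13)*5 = -100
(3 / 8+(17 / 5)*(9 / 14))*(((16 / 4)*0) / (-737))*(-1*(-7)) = 0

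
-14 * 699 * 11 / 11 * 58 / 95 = -567588 / 95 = -5974.61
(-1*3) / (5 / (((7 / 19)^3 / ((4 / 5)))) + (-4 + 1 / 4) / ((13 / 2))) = -26754 / 708191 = -0.04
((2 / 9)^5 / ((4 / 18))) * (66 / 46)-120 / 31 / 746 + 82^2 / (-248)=-31541346857 / 1163260926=-27.11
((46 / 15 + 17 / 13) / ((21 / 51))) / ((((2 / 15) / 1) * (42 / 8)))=29002 / 1911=15.18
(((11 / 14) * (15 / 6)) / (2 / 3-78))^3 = -4492125 / 274118311936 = -0.00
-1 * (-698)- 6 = 692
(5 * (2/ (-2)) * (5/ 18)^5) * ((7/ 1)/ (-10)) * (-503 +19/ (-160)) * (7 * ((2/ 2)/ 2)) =-821760625/ 80621568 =-10.19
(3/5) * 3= 9/5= 1.80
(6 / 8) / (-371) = -3 / 1484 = -0.00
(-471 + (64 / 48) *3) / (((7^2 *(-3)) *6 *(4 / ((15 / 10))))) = 467 / 2352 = 0.20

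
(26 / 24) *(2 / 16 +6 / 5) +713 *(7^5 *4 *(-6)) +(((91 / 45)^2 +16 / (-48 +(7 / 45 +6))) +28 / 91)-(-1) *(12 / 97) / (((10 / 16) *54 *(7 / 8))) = -44251844320451256119 / 153865202400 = -287601378.55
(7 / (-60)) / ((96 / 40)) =-7 / 144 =-0.05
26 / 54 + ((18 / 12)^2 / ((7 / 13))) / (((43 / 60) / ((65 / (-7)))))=-3052634 / 56889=-53.66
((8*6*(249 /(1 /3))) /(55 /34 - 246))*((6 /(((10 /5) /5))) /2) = -9143280 /8309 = -1100.41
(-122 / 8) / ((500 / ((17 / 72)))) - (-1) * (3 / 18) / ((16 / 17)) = 0.17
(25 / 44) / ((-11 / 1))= -25 / 484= -0.05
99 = 99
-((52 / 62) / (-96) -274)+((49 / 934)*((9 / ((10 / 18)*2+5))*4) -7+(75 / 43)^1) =442184262587 / 1643429040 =269.06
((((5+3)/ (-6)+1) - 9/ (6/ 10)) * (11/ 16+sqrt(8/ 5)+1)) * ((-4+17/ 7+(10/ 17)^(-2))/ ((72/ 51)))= -1082679/ 44800 - 360893 * sqrt(10)/ 63000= -42.28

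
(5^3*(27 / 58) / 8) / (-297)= -125 / 5104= -0.02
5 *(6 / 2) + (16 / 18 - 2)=125 / 9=13.89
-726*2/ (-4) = 363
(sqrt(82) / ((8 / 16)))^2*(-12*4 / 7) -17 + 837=-10004 / 7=-1429.14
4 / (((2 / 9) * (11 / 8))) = 144 / 11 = 13.09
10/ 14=5/ 7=0.71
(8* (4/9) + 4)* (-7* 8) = -3808/9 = -423.11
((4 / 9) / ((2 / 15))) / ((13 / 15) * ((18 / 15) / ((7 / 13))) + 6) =0.42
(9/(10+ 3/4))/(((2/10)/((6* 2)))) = 2160/43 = 50.23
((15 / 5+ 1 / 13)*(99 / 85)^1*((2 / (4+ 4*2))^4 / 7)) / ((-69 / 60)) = -110 / 320229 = -0.00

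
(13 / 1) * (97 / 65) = 97 / 5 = 19.40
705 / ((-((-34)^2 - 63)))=-705 / 1093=-0.65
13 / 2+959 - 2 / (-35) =67589 / 70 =965.56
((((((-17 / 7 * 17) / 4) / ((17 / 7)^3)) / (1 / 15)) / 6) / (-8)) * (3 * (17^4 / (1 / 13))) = 46943715 / 64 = 733495.55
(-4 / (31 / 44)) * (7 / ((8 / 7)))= -1078 / 31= -34.77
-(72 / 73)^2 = -5184 / 5329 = -0.97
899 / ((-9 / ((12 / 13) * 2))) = -7192 / 39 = -184.41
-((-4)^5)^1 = 1024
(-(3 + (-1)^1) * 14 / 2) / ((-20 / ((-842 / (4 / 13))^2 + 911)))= 209701611 / 40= 5242540.28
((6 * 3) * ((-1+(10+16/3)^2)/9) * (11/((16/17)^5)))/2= 32908025689/9437184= 3487.06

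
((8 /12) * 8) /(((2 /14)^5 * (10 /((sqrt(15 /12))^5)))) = 84035 * sqrt(5) /12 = 15659.00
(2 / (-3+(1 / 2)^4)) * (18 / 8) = -72 / 47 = -1.53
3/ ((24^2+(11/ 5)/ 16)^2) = 19200/ 2124380281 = 0.00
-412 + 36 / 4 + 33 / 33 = -402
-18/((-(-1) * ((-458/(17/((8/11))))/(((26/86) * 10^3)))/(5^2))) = 68371875/9847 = 6943.42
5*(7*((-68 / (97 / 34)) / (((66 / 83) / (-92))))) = 308952560 / 3201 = 96517.51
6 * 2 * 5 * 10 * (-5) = -3000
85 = 85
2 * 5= 10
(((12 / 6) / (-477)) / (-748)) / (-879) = -1 / 156811842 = -0.00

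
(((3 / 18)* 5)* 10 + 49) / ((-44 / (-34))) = 1462 / 33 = 44.30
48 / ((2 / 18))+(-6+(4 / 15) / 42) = 134192 / 315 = 426.01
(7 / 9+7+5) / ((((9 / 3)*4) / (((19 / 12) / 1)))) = 2185 / 1296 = 1.69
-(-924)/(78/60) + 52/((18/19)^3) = 14631091/18954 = 771.93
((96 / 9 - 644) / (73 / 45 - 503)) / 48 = 2375 / 90248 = 0.03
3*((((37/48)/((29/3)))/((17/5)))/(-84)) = -185/220864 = -0.00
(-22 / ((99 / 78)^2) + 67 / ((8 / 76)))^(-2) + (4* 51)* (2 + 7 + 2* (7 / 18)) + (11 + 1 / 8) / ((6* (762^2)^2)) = 490930049070063774224961329 / 246121347811975787526912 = 1994.67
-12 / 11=-1.09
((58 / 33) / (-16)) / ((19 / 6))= -29 / 836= -0.03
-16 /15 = -1.07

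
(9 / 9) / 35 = 1 / 35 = 0.03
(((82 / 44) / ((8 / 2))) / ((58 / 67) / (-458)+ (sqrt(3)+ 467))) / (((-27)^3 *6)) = -10433638918 / 1235055032770496949+ 9651713609 *sqrt(3) / 533543774156854681968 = -0.00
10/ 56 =0.18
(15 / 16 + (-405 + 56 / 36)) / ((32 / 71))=-4115231 / 4608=-893.06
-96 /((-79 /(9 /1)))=864 /79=10.94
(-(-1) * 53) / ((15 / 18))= 63.60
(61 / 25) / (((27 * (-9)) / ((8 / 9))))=-488 / 54675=-0.01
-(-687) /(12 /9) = 2061 /4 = 515.25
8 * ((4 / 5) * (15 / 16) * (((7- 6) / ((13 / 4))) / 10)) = 12 / 65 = 0.18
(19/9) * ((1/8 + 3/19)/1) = 43/72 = 0.60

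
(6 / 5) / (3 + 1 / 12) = 72 / 185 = 0.39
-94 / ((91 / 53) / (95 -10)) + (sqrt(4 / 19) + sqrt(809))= -423470 / 91 + 2 * sqrt(19) / 19 + sqrt(809)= -4624.61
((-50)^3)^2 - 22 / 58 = 453124999989 / 29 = 15624999999.62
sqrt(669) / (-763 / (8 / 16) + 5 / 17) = -17 * sqrt(669) / 25937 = -0.02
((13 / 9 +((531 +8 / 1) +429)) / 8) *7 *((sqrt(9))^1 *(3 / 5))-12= 12119 / 8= 1514.88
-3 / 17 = -0.18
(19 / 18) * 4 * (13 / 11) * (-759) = -11362 / 3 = -3787.33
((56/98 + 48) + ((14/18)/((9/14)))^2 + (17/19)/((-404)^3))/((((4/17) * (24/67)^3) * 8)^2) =75264179557777083914558421089/11259864932252170498080768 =6684.29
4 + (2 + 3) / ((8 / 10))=41 / 4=10.25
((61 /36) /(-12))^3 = -0.00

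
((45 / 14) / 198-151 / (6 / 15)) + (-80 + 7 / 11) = -140709 / 308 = -456.85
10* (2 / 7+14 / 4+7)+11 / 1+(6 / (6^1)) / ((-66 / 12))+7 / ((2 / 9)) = 23127 / 154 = 150.18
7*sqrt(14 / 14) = 7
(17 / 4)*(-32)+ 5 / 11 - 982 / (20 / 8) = -29059 / 55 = -528.35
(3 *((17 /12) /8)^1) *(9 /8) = 153 /256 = 0.60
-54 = -54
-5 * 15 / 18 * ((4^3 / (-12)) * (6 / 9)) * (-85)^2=2890000 / 27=107037.04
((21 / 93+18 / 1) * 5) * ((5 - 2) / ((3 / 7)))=19775 / 31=637.90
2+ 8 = 10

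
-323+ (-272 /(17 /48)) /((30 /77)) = -11471 /5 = -2294.20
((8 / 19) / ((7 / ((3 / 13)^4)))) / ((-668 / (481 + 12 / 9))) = -78138 / 634368371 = -0.00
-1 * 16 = -16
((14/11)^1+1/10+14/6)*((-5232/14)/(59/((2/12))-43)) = -533228/119735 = -4.45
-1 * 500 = -500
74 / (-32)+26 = 379 / 16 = 23.69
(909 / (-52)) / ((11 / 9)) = -8181 / 572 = -14.30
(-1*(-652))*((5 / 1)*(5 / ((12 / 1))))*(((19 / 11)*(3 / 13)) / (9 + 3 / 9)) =232275 / 4004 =58.01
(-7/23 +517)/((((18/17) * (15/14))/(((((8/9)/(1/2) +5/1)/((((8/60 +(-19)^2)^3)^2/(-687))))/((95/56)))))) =-6222794736060000/11041662046255831019209253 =-0.00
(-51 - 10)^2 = 3721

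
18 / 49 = 0.37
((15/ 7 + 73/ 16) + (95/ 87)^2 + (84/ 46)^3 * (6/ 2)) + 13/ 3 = 314574257561/ 10314306576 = 30.50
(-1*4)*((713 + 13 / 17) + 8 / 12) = -145744 / 51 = -2857.73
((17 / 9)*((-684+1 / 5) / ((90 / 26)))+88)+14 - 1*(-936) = 1346351 / 2025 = 664.86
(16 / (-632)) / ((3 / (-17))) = 34 / 237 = 0.14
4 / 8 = 1 / 2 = 0.50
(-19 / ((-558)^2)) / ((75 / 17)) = -323 / 23352300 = -0.00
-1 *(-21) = 21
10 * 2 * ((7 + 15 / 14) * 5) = 5650 / 7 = 807.14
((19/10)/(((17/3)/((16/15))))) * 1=152/425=0.36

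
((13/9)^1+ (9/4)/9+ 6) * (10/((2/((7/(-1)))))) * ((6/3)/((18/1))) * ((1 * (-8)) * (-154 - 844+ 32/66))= -638280020/2673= -238787.89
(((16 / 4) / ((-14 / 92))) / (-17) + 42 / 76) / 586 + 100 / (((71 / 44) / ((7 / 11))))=7420371461 / 188142332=39.44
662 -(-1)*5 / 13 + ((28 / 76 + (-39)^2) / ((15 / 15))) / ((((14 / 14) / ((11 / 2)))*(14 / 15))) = 33292211 / 3458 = 9627.59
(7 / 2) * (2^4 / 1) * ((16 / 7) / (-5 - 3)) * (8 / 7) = -128 / 7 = -18.29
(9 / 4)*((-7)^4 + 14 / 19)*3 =1232091 / 76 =16211.72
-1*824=-824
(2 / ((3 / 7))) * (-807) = -3766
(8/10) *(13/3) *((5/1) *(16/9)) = 832/27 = 30.81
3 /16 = 0.19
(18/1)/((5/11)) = 198/5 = 39.60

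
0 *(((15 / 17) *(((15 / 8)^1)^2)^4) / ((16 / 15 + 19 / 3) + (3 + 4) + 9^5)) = 0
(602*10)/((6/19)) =57190/3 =19063.33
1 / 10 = 0.10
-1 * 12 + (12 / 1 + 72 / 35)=72 / 35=2.06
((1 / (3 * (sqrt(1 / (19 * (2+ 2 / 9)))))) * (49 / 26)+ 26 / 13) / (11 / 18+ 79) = 36 / 1433+ 98 * sqrt(95) / 18629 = 0.08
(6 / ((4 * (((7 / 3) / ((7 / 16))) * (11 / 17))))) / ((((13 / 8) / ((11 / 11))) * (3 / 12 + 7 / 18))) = 1377 / 3289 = 0.42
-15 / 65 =-0.23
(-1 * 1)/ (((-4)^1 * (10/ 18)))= 9/ 20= 0.45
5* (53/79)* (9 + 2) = 2915/79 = 36.90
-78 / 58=-39 / 29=-1.34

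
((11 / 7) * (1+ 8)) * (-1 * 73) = -7227 / 7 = -1032.43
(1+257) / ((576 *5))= 43 / 480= 0.09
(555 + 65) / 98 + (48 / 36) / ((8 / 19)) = 2791 / 294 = 9.49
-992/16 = -62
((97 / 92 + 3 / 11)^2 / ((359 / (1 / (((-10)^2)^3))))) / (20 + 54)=1803649 / 27207409504000000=0.00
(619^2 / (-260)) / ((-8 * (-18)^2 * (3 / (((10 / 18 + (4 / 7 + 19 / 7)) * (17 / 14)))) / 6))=788162177 / 148599360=5.30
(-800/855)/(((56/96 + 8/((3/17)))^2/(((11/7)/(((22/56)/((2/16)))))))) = -1280/5768419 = -0.00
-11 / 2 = -5.50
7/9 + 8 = 79/9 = 8.78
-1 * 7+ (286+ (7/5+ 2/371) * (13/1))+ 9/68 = 37514343/126140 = 297.40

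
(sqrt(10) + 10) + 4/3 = sqrt(10) + 34/3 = 14.50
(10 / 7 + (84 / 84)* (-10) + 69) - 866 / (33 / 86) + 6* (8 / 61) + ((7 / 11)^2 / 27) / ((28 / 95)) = -12251427385 / 5580036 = -2195.58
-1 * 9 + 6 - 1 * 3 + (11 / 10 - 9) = -139 / 10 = -13.90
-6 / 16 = -3 / 8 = -0.38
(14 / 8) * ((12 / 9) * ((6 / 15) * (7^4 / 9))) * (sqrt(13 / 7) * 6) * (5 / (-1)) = -9604 * sqrt(91) / 9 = -10179.59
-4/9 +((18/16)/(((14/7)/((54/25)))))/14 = -9013/25200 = -0.36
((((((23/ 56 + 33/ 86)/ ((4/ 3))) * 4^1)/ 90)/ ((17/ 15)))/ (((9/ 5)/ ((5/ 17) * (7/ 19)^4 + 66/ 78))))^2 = 0.00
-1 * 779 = -779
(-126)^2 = 15876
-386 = -386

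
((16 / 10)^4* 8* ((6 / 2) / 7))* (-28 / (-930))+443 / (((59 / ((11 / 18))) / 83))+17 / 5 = 384.92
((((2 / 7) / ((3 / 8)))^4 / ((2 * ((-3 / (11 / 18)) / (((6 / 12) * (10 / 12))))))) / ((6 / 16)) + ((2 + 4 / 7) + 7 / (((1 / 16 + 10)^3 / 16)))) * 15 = 7599239369230 / 191666276487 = 39.65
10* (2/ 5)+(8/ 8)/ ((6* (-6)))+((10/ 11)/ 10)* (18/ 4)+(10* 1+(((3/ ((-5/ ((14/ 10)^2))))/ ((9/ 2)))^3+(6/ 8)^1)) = 8766990638/ 580078125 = 15.11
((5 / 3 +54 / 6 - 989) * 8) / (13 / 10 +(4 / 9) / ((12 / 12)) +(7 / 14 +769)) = -176100 / 17353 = -10.15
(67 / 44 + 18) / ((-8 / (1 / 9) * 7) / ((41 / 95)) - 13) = -35219 / 2130172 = -0.02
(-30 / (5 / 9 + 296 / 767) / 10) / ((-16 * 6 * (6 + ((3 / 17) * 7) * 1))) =39117 / 8526688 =0.00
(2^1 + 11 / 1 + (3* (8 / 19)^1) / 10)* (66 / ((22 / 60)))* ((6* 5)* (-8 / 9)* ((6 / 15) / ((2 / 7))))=-1675968 / 19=-88208.84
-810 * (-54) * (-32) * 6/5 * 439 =-737351424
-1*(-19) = 19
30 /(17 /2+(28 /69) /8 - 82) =-1035 /2534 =-0.41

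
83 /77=1.08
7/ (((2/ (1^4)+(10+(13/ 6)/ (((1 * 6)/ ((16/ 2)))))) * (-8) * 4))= -63/ 4288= -0.01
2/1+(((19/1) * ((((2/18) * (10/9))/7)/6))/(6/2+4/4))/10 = 27235/13608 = 2.00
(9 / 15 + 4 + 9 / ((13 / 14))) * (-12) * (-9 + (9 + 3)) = -514.52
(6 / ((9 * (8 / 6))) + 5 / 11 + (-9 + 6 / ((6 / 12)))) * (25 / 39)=2.53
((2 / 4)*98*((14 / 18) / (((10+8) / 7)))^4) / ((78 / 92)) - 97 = -1296269033617 / 13430576952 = -96.52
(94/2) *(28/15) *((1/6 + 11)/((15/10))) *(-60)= -352688/9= -39187.56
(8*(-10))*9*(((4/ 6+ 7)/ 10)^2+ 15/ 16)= -1098.20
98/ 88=49/ 44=1.11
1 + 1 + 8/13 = 2.62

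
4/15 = 0.27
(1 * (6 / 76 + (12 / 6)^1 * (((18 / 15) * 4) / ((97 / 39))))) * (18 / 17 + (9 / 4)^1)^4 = 37208558671875 / 78811751936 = 472.12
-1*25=-25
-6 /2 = -3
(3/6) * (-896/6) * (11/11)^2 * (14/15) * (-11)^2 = -379456/45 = -8432.36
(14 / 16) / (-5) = -7 / 40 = -0.18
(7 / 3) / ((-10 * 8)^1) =-7 / 240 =-0.03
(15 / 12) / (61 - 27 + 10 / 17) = 85 / 2352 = 0.04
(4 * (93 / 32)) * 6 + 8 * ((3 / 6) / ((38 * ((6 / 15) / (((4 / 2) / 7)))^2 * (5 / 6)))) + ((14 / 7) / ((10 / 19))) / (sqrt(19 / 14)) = sqrt(266) / 5 + 259989 / 3724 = 73.08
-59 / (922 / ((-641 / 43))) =37819 / 39646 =0.95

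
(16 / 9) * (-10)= -160 / 9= -17.78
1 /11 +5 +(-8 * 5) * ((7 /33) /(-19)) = 5.54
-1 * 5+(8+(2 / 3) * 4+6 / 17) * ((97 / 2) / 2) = 26747 / 102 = 262.23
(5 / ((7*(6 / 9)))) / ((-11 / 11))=-15 / 14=-1.07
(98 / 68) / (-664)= -49 / 22576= -0.00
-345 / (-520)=69 / 104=0.66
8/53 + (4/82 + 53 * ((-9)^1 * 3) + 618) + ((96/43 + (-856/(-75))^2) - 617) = -681855443396/525594375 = -1297.30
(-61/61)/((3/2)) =-0.67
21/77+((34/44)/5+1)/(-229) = 613/2290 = 0.27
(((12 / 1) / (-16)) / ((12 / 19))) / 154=-19 / 2464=-0.01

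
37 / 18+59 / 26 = 506 / 117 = 4.32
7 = 7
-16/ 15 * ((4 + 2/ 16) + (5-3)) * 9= -294/ 5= -58.80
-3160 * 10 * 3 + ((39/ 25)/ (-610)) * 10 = -144570039/ 1525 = -94800.03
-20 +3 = -17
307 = 307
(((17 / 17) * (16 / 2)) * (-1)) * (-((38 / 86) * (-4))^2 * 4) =184832 / 1849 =99.96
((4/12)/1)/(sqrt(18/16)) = 2 * sqrt(2)/9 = 0.31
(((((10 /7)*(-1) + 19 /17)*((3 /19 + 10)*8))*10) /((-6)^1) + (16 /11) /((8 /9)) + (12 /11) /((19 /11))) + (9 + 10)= 4728905 /74613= 63.38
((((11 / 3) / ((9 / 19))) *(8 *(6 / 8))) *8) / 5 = 3344 / 45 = 74.31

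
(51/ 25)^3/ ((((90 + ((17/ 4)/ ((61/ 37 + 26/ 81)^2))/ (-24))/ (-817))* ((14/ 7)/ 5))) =-6713602509057072/ 34827736065625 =-192.77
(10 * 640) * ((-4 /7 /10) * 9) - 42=-23334 /7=-3333.43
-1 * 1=-1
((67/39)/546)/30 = 67/638820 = 0.00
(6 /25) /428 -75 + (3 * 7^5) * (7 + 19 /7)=2620050153 /5350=489729.00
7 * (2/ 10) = 7/ 5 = 1.40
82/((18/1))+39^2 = 13730/9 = 1525.56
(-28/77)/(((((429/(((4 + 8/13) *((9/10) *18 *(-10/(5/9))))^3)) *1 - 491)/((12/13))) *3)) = 28563737812992/125346607736401909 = 0.00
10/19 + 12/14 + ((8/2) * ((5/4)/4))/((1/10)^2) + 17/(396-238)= 2658083/21014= 126.49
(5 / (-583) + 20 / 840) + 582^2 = 8293996237 / 24486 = 338724.02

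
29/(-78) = -29/78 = -0.37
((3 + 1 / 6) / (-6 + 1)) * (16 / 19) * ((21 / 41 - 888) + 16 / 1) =285848 / 615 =464.79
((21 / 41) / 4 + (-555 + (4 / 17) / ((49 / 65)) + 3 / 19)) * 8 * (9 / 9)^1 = -2878042354 / 648907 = -4435.22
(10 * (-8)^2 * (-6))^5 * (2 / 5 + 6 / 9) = -890604418498560000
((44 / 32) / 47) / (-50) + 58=1090389 / 18800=58.00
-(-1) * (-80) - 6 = -86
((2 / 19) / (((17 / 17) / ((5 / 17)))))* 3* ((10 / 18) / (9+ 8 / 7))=350 / 68799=0.01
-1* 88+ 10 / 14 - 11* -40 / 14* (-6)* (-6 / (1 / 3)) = 3307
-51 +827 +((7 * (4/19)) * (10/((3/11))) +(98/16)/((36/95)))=4630397/5472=846.20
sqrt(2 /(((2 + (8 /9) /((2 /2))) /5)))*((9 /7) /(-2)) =-27*sqrt(65) /182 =-1.20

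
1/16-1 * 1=-0.94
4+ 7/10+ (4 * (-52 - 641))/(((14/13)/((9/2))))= -115783/10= -11578.30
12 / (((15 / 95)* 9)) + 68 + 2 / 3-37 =361 / 9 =40.11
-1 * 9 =-9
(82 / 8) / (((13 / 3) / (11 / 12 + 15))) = 7831 / 208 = 37.65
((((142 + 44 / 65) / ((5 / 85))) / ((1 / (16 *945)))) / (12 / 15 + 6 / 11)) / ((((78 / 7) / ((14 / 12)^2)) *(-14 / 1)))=-1487109085 / 6253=-237823.30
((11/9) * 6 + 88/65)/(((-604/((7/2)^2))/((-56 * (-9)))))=-871563/9815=-88.80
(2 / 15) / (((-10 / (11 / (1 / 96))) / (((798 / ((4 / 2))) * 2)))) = -280896 / 25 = -11235.84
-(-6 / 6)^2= -1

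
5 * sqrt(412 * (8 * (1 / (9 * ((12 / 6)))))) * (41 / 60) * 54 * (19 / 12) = 3952.99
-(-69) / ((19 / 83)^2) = 475341 / 361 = 1316.73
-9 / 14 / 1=-9 / 14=-0.64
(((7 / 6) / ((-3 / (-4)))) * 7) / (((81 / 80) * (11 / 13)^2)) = 1324960 / 88209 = 15.02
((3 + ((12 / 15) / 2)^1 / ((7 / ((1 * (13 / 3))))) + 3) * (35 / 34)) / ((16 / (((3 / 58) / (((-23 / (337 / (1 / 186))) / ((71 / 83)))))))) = -48.47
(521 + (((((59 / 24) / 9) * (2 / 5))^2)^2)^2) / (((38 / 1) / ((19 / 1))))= 3766932185915816037604321 / 14460392267827200000000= 260.50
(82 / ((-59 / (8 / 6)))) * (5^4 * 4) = -4632.77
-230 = -230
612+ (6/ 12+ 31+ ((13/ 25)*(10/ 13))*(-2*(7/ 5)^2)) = 160483/ 250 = 641.93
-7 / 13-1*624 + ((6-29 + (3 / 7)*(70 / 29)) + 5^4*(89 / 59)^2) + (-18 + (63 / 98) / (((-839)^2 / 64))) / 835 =4188174307055362139 / 5399503296388565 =775.66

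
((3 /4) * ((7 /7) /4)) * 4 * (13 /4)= 2.44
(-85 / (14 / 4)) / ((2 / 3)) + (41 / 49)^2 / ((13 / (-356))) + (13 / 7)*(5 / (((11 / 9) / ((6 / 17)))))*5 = -246279497 / 5836831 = -42.19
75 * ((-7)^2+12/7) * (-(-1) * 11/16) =292875/112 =2614.96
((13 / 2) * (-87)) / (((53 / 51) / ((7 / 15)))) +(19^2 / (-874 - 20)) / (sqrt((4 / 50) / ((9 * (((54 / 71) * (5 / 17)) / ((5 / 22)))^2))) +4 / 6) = -1389297867174111 / 5457644418470 +647054595 * sqrt(2) / 10297442299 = -254.47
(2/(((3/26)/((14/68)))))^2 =33124/2601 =12.74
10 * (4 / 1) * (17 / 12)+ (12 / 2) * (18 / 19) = 3554 / 57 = 62.35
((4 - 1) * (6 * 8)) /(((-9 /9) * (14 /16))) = -1152 /7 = -164.57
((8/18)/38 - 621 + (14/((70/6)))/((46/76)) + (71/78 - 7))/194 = -319605047/99190260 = -3.22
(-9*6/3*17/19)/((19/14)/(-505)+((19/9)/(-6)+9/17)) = -248252445/2695549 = -92.10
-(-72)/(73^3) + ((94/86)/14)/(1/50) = 457116647/117094117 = 3.90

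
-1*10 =-10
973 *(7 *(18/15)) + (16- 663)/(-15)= 24649/3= 8216.33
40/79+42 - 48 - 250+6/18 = -60473/237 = -255.16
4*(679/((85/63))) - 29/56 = 9579583/4760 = 2012.52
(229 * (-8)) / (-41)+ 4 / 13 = 23980 / 533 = 44.99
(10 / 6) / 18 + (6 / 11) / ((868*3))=5981 / 64449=0.09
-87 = -87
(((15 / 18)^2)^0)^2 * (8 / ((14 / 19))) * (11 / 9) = 836 / 63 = 13.27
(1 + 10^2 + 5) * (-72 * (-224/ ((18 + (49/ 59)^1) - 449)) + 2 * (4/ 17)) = -47032624/ 11985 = -3924.29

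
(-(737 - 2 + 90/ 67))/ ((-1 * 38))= 49335/ 2546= 19.38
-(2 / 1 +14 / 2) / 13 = -0.69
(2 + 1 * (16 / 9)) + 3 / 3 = 43 / 9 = 4.78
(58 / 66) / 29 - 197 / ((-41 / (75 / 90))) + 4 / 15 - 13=-117697 / 13530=-8.70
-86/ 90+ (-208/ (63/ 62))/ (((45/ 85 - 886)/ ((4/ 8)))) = -3982873/ 4741695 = -0.84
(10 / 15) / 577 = 0.00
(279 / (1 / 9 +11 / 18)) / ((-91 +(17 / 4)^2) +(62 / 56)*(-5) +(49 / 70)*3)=-2812320 / 555997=-5.06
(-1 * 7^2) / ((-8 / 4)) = 49 / 2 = 24.50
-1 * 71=-71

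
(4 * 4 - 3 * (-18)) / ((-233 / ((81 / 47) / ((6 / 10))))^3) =-172226250 / 1313292115351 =-0.00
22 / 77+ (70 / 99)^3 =4341598 / 6792093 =0.64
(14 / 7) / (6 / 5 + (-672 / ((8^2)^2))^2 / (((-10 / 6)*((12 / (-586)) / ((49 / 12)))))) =0.45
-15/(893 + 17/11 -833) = -165/677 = -0.24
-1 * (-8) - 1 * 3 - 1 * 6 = -1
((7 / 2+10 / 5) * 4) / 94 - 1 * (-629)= 29574 / 47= 629.23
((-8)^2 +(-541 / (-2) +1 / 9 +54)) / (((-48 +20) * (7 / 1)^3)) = -0.04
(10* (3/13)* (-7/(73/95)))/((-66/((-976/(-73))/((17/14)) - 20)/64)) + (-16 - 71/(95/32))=-274654293808/1230705905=-223.17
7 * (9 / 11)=5.73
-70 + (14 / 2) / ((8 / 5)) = -525 / 8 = -65.62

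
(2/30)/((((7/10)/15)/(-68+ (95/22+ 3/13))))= -90735/1001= -90.64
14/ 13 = 1.08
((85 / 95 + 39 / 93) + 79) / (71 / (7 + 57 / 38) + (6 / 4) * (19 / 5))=8041850 / 1407121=5.72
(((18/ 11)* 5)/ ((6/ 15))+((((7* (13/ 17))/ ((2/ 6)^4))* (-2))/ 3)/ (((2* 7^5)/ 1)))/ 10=4589982/ 2244935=2.04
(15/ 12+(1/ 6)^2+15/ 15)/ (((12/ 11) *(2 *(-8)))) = -451/ 3456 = -0.13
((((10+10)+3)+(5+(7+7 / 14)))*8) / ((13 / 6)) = 1704 / 13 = 131.08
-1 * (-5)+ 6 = 11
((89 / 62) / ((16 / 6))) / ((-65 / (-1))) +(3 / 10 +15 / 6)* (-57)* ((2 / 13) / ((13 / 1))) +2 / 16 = -147151 / 83824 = -1.76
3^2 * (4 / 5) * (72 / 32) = 81 / 5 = 16.20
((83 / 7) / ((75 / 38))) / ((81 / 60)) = 12616 / 2835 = 4.45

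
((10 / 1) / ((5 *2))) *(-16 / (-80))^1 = 1 / 5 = 0.20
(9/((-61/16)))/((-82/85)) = 6120/2501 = 2.45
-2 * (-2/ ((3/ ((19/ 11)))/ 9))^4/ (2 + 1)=-112597344/ 14641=-7690.55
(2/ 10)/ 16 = 1/ 80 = 0.01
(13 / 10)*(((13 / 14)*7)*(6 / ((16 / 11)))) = 5577 / 160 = 34.86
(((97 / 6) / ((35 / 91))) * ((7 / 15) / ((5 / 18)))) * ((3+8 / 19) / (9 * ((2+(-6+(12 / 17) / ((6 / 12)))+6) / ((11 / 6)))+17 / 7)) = 11554543 / 917225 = 12.60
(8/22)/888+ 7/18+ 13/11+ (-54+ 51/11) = -175064/3663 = -47.79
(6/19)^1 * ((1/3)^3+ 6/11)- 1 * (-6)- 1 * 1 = 9751/1881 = 5.18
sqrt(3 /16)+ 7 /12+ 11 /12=sqrt(3) /4+ 3 /2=1.93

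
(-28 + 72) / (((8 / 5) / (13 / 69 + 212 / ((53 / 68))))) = 1032955 / 138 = 7485.18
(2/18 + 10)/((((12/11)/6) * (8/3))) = 1001/48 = 20.85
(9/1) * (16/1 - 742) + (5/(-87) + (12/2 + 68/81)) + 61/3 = -15284672/2349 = -6506.88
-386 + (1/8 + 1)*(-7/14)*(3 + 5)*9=-853/2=-426.50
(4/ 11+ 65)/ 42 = 719/ 462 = 1.56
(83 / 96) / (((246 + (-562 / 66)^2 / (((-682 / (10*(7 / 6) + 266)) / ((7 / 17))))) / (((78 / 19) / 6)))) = 400685571 / 158392360304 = 0.00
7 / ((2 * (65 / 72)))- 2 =122 / 65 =1.88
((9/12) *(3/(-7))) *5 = -1.61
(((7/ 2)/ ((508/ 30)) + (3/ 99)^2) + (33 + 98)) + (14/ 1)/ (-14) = 72032413/ 553212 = 130.21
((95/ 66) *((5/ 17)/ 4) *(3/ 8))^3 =107171875/ 1714212831232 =0.00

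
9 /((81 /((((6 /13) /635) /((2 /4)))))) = 4 /24765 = 0.00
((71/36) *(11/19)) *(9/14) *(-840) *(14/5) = -32802/19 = -1726.42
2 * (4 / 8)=1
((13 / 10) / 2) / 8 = 13 / 160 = 0.08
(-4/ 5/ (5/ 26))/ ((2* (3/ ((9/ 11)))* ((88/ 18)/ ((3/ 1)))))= -1053/ 3025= -0.35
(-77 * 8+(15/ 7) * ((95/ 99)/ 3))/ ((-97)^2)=-426413/ 6520437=-0.07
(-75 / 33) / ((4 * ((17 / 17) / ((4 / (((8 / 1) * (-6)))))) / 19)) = 475 / 528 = 0.90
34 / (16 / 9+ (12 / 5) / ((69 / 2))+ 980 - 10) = 17595 / 502931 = 0.03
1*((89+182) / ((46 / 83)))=22493 / 46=488.98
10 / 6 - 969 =-967.33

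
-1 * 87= -87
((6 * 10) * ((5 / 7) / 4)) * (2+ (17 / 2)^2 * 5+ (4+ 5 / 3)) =110675 / 28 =3952.68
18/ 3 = 6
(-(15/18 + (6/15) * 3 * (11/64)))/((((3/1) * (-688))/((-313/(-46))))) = 156187/45573120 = 0.00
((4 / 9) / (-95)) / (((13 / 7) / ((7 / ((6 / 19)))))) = -0.06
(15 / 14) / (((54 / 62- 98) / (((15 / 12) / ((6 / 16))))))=-775 / 21077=-0.04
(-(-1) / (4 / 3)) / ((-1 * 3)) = -1 / 4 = -0.25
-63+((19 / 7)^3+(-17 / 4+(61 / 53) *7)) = -2850199 / 72716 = -39.20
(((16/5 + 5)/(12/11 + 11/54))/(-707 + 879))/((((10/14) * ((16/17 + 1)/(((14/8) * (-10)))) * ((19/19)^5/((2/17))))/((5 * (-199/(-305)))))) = -3598119/20170870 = -0.18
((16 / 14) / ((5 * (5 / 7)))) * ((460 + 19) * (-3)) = -11496 / 25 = -459.84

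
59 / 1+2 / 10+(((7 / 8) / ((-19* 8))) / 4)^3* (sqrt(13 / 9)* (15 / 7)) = 296 / 5 - 245* sqrt(13) / 115074924544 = 59.20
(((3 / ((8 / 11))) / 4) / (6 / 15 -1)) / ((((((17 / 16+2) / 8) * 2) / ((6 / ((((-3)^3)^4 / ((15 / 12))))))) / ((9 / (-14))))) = 275 / 13502538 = 0.00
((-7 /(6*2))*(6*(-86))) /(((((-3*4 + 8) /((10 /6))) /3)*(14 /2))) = -215 /4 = -53.75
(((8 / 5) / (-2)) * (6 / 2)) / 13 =-12 / 65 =-0.18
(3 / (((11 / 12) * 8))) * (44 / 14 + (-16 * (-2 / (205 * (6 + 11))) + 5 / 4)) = 3865959 / 2146760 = 1.80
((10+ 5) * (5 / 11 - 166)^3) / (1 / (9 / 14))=-815198939235 / 18634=-43747930.62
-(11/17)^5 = -161051/1419857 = -0.11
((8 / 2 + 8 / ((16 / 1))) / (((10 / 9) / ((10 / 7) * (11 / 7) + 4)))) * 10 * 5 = 1264.59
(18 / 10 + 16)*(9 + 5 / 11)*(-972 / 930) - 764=-8012572 / 8525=-939.89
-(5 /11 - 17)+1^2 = 193 /11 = 17.55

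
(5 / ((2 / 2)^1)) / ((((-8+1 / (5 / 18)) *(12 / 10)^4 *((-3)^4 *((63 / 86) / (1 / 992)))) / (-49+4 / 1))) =3359375 / 8018486784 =0.00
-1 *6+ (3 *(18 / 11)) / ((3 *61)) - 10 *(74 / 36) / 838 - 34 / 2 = -23.00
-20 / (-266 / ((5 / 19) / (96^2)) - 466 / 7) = 350 / 163022989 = 0.00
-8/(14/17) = -68/7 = -9.71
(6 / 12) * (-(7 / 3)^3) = -343 / 54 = -6.35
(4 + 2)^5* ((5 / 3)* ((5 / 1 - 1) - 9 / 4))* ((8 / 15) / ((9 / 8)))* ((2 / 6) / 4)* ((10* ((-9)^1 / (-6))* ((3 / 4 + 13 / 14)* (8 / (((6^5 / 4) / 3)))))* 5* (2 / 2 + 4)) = 188000 / 27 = 6962.96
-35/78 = -0.45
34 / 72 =17 / 36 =0.47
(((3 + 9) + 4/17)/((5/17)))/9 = 208/45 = 4.62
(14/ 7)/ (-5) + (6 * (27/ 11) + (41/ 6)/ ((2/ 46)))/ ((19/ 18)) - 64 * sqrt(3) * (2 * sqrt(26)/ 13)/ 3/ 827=169757/ 1045 - 128 * sqrt(78)/ 32253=162.41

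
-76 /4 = -19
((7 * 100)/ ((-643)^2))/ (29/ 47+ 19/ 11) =90475/ 125275047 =0.00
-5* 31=-155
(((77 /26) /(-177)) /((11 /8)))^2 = 0.00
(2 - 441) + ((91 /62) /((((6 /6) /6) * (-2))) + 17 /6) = -40973 /93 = -440.57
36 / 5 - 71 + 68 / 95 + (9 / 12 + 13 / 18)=-61.61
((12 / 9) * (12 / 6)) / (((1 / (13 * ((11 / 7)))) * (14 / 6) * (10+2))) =286 / 147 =1.95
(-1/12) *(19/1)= -19/12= -1.58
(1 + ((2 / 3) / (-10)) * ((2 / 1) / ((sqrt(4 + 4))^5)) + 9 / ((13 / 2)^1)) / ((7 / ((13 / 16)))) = 31 / 112 - 13 * sqrt(2) / 215040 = 0.28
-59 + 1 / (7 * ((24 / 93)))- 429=-27297 / 56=-487.45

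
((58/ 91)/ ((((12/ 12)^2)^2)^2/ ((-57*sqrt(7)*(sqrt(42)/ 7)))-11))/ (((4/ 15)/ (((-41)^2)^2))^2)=-192626938865399907825/ 29606668 + 102406666063476825*sqrt(6)/ 59213336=-6501964923116.05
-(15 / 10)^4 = -81 / 16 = -5.06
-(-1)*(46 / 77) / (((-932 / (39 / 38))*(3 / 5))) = -1495 / 1363516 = -0.00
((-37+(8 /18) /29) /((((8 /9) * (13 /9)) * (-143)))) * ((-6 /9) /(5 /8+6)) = -57918 /2857283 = -0.02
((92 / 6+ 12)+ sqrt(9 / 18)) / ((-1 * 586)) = -41 / 879 - sqrt(2) / 1172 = -0.05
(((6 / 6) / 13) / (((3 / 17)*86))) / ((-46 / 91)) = -119 / 11868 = -0.01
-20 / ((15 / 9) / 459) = -5508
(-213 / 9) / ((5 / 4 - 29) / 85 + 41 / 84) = -84490 / 577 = -146.43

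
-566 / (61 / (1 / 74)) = -283 / 2257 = -0.13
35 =35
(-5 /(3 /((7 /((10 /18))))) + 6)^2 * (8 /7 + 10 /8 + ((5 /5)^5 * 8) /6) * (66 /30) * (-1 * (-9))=464805 /28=16600.18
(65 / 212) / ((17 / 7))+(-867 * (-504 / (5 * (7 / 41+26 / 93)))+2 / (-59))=194078.02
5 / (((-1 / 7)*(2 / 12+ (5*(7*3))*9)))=-210 / 5671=-0.04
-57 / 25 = -2.28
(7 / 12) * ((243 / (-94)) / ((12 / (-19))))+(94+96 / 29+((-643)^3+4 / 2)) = -11595209152853 / 43616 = -265847605.30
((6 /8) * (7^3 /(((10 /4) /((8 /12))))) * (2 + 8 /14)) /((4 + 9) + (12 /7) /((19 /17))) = 117306 /9665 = 12.14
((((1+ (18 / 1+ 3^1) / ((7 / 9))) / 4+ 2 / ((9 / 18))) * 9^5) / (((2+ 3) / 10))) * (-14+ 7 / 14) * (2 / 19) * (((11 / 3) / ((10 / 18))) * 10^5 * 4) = -4873593675789.47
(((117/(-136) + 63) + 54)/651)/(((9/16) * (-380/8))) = -468/70091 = -0.01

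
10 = 10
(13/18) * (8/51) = 52/459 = 0.11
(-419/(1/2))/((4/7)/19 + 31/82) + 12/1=-9085816/4451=-2041.30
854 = 854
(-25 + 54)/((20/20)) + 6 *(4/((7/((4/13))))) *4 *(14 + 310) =127055/91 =1396.21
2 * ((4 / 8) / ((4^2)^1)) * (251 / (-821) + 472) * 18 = 3485349 / 6568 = 530.66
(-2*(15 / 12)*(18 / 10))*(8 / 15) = -12 / 5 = -2.40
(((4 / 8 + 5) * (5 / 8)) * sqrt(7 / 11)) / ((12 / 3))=5 * sqrt(77) / 64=0.69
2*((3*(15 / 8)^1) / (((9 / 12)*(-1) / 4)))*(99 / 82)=-2970 / 41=-72.44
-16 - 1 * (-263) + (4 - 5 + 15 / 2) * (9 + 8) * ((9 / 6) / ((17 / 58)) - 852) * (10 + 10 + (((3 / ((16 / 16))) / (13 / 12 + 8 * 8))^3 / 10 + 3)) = -10252189905032153 / 4763795410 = -2152105.42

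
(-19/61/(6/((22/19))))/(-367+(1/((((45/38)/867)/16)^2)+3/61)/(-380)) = 0.00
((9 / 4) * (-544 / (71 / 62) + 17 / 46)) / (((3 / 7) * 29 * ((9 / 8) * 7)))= -10.91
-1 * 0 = 0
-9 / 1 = -9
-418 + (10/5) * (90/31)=-12778/31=-412.19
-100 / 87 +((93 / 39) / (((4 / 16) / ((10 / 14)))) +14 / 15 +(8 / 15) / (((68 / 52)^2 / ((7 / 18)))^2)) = 1774091683288 / 267800481585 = 6.62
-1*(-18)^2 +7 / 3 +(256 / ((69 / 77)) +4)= -31.99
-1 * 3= -3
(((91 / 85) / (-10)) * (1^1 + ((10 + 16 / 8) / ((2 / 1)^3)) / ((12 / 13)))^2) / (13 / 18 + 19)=-0.04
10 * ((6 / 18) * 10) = 100 / 3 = 33.33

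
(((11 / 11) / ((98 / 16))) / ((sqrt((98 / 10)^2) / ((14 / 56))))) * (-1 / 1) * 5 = -50 / 2401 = -0.02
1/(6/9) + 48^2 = 4611/2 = 2305.50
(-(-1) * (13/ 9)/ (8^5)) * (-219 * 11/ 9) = -10439/ 884736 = -0.01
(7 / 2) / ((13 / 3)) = 21 / 26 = 0.81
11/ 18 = 0.61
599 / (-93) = -599 / 93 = -6.44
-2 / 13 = -0.15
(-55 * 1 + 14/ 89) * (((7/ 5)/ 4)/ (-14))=1.37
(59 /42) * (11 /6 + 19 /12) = 2419 /504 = 4.80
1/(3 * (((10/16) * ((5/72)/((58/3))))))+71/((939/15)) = 1170731/7825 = 149.61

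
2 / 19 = 0.11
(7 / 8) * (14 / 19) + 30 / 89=6641 / 6764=0.98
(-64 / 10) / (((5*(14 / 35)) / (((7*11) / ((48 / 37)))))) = -2849 / 15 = -189.93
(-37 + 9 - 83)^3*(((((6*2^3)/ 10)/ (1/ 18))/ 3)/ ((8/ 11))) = -270790938/ 5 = -54158187.60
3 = 3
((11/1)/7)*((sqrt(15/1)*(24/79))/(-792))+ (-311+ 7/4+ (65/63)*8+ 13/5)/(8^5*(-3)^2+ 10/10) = -sqrt(15)/1659 - 375979/371590380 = -0.00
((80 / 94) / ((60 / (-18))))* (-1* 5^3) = 1500 / 47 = 31.91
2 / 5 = 0.40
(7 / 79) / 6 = 7 / 474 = 0.01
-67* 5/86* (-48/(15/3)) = 1608/43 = 37.40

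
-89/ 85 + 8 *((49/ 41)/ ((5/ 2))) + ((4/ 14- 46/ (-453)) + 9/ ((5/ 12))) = 54734377/ 2210187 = 24.76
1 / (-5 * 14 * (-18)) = 1 / 1260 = 0.00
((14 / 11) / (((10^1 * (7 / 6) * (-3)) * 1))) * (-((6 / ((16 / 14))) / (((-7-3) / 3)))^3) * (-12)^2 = -20.46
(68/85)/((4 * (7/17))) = 17/35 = 0.49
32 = 32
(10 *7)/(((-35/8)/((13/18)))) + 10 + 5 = 31/9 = 3.44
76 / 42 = 38 / 21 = 1.81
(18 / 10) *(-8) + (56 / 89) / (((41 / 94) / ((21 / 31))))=-7591848 / 565595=-13.42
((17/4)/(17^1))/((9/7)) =7/36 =0.19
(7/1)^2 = 49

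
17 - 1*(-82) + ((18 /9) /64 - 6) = 2977 /32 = 93.03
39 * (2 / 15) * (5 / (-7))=-26 / 7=-3.71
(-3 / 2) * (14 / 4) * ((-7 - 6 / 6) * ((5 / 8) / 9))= 35 / 12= 2.92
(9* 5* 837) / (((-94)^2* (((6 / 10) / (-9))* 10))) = -112995 / 17672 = -6.39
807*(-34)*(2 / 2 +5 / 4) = -123471 / 2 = -61735.50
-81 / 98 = -0.83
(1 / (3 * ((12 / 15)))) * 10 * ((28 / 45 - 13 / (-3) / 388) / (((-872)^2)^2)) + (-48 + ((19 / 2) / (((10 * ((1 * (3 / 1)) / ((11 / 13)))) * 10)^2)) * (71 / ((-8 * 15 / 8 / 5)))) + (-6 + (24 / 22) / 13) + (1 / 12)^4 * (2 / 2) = -2276692863406297488218681 / 42225236138931056640000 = -53.92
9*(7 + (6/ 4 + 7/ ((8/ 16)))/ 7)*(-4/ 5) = -2322/ 35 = -66.34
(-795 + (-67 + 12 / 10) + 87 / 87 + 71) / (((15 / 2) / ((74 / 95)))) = -583712 / 7125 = -81.92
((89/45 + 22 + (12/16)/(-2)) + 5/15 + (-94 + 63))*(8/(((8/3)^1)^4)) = -22887/20480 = -1.12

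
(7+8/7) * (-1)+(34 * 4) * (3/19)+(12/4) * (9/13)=26640/1729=15.41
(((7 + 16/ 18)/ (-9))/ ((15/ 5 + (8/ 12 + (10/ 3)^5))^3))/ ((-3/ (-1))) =-59049/ 14464350304901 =-0.00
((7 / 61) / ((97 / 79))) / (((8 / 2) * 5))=553 / 118340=0.00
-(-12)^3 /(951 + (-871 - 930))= -864 /425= -2.03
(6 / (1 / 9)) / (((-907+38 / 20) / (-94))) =16920 / 3017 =5.61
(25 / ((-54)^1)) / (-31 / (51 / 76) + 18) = 425 / 25884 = 0.02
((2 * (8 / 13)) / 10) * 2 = 16 / 65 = 0.25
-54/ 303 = -18/ 101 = -0.18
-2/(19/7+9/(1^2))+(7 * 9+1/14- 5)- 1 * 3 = 31513/574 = 54.90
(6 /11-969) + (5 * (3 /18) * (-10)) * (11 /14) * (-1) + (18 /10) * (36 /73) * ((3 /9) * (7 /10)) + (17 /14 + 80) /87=-11746016603 /12225675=-960.77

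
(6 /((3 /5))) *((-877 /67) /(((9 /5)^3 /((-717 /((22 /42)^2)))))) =12838183750 /218889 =58651.57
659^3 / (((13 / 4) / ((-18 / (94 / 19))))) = -195754766436 / 611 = -320384233.12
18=18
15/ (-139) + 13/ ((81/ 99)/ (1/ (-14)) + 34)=16157/ 34472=0.47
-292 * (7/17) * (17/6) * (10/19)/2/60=-511/342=-1.49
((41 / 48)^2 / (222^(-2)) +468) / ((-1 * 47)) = -2331241 / 3008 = -775.01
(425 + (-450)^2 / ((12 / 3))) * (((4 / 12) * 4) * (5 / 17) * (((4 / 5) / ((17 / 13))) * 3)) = 10618400 / 289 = 36741.87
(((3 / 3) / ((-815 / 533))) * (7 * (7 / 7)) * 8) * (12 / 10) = -43.95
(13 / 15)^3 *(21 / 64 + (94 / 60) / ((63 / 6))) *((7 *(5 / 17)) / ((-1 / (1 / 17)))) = -21141731 / 561816000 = -0.04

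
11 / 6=1.83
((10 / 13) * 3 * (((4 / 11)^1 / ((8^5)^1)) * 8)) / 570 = 1 / 2782208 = 0.00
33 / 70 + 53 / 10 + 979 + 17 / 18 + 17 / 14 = 310883 / 315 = 986.93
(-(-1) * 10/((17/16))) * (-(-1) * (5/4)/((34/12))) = 1200/289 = 4.15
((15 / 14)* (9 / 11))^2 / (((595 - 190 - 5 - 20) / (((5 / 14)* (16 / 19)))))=18225 / 29965166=0.00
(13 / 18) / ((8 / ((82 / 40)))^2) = 21853 / 460800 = 0.05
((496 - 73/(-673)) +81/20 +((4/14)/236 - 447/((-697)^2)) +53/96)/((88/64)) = 364.15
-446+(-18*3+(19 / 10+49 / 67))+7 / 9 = -2994443 / 6030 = -496.59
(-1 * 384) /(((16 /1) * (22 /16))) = -17.45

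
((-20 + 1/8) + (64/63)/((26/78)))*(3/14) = -2827/784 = -3.61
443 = 443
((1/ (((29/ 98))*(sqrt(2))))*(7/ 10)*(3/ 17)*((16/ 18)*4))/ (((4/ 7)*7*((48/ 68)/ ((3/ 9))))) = 343*sqrt(2)/ 3915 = 0.12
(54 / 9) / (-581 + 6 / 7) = -42 / 4061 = -0.01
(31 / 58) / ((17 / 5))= 155 / 986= 0.16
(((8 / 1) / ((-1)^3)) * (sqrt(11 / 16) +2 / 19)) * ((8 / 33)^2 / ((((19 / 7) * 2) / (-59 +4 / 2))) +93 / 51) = -14890 * sqrt(11) / 6171 - 119120 / 117249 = -9.02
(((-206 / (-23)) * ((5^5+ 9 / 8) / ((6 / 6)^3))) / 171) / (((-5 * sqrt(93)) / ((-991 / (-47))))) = -2552743657 * sqrt(93) / 343822860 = -71.60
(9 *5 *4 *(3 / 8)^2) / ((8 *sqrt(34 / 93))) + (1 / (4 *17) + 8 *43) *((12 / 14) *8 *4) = 405 *sqrt(3162) / 4352 + 1122864 / 119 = 9441.06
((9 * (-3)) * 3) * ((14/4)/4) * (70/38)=-19845/152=-130.56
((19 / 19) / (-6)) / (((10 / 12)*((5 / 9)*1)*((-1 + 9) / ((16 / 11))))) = -18 / 275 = -0.07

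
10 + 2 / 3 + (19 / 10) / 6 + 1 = 719 / 60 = 11.98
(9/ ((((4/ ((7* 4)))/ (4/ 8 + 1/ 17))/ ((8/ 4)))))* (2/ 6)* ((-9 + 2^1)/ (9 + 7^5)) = -2793/ 285872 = -0.01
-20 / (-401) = 20 / 401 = 0.05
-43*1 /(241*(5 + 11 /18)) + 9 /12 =69927 /97364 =0.72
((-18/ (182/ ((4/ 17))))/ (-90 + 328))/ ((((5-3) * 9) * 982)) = -1/ 180779326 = -0.00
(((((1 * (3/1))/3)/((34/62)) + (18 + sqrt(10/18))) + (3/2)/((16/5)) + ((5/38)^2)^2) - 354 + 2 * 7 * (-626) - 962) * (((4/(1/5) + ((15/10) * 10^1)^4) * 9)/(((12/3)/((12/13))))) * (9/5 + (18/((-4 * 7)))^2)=-60435274713730514811/25805643136 + 28246887 * sqrt(5)/364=-2341766742.72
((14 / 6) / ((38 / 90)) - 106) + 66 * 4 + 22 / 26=164.37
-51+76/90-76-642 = -768.16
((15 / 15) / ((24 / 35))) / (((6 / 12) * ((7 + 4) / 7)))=245 / 132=1.86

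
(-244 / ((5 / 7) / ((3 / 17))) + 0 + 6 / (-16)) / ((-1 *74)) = 41247 / 50320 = 0.82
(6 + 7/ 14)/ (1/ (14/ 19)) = 91/ 19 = 4.79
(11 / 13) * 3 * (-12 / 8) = -99 / 26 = -3.81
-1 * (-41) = 41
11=11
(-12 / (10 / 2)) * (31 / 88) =-93 / 110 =-0.85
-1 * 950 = -950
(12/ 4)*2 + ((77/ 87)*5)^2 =25.58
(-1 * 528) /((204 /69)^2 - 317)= 279312 /163069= 1.71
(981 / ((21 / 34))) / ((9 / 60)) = 74120 / 7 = 10588.57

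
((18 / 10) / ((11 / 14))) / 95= 126 / 5225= 0.02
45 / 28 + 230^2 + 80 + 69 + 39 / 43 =63874023 / 1204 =53051.51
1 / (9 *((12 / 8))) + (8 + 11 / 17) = 4003 / 459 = 8.72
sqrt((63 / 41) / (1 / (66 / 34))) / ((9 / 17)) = sqrt(161007) / 123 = 3.26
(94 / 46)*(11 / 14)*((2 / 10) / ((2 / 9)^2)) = 41877 / 6440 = 6.50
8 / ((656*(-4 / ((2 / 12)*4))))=-1 / 492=-0.00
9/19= 0.47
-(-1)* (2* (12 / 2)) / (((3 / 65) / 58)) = 15080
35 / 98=5 / 14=0.36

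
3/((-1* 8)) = -3/8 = -0.38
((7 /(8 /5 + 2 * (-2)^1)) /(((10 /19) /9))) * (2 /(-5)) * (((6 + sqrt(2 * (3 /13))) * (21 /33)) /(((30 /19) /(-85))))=-902139 /220 - 300713 * sqrt(78) /5720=-4564.94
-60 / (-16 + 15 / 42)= 280 / 73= 3.84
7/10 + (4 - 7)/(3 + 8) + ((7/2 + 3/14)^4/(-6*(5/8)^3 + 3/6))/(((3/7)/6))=-1979454341/716870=-2761.25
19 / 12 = 1.58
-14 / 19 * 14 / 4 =-49 / 19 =-2.58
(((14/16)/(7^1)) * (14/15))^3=0.00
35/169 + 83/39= 1184/507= 2.34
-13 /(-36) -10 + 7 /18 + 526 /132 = -695 /132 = -5.27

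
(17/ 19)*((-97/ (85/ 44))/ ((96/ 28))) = -7469/ 570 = -13.10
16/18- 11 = -10.11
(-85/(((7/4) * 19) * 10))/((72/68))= -289/1197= -0.24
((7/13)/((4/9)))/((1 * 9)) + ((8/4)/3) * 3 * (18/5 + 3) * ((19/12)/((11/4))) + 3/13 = 2071/260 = 7.97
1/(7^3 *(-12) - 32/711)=-711/2926508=-0.00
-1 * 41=-41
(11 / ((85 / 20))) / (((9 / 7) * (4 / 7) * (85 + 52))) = 539 / 20961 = 0.03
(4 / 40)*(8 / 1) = 4 / 5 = 0.80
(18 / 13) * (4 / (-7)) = -72 / 91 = -0.79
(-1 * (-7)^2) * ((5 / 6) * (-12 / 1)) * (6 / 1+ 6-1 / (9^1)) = 5825.56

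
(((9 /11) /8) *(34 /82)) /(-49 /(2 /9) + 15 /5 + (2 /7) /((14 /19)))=-7497 /38383708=-0.00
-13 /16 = -0.81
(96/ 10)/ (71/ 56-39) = -2688/ 10565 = -0.25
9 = 9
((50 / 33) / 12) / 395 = 5 / 15642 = 0.00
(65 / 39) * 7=35 / 3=11.67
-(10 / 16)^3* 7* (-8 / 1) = 875 / 64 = 13.67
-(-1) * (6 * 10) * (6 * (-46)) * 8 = -132480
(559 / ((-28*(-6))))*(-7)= -559 / 24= -23.29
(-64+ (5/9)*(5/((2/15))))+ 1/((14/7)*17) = -2200/51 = -43.14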